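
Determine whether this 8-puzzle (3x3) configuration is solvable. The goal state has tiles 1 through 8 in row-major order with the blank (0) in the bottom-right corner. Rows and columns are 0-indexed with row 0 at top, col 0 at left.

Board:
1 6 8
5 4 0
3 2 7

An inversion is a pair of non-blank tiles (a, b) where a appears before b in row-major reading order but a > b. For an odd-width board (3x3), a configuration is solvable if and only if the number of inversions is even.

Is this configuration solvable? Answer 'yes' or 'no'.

Answer: no

Derivation:
Inversions (pairs i<j in row-major order where tile[i] > tile[j] > 0): 15
15 is odd, so the puzzle is not solvable.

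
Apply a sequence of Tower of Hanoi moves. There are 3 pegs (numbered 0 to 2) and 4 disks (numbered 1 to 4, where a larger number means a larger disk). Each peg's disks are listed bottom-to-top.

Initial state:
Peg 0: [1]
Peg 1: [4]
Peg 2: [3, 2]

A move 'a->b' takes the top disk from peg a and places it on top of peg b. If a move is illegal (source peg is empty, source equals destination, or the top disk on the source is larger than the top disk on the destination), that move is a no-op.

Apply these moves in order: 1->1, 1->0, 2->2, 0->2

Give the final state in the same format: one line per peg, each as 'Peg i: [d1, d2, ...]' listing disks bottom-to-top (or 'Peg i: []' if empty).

After move 1 (1->1):
Peg 0: [1]
Peg 1: [4]
Peg 2: [3, 2]

After move 2 (1->0):
Peg 0: [1]
Peg 1: [4]
Peg 2: [3, 2]

After move 3 (2->2):
Peg 0: [1]
Peg 1: [4]
Peg 2: [3, 2]

After move 4 (0->2):
Peg 0: []
Peg 1: [4]
Peg 2: [3, 2, 1]

Answer: Peg 0: []
Peg 1: [4]
Peg 2: [3, 2, 1]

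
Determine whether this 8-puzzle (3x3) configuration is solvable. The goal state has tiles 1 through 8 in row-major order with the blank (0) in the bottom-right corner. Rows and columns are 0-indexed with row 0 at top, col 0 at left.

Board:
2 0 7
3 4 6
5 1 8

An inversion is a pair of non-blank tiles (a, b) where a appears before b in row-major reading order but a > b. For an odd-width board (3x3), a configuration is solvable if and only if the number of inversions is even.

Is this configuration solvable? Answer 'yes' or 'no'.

Answer: no

Derivation:
Inversions (pairs i<j in row-major order where tile[i] > tile[j] > 0): 11
11 is odd, so the puzzle is not solvable.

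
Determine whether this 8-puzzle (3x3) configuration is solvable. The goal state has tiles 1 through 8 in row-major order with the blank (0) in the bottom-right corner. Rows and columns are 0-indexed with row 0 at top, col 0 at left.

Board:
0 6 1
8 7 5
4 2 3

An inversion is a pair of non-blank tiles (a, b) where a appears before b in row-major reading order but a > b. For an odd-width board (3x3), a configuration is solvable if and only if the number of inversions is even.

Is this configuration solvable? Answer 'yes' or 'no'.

Answer: no

Derivation:
Inversions (pairs i<j in row-major order where tile[i] > tile[j] > 0): 19
19 is odd, so the puzzle is not solvable.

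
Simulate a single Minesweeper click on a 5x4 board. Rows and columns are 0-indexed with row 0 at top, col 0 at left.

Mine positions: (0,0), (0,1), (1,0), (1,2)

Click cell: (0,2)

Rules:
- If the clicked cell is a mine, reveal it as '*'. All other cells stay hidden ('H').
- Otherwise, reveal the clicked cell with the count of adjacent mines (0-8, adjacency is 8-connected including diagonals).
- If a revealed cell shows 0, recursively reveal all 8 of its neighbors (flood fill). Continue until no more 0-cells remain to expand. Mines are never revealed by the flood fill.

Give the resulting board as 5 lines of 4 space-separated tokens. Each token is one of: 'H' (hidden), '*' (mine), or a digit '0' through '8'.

H H 2 H
H H H H
H H H H
H H H H
H H H H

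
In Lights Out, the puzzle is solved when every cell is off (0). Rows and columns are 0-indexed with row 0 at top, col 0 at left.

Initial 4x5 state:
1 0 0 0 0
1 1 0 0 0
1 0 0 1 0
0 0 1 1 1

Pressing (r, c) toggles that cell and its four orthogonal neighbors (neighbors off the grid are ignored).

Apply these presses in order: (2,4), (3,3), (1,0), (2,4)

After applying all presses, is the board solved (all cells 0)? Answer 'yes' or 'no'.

After press 1 at (2,4):
1 0 0 0 0
1 1 0 0 1
1 0 0 0 1
0 0 1 1 0

After press 2 at (3,3):
1 0 0 0 0
1 1 0 0 1
1 0 0 1 1
0 0 0 0 1

After press 3 at (1,0):
0 0 0 0 0
0 0 0 0 1
0 0 0 1 1
0 0 0 0 1

After press 4 at (2,4):
0 0 0 0 0
0 0 0 0 0
0 0 0 0 0
0 0 0 0 0

Lights still on: 0

Answer: yes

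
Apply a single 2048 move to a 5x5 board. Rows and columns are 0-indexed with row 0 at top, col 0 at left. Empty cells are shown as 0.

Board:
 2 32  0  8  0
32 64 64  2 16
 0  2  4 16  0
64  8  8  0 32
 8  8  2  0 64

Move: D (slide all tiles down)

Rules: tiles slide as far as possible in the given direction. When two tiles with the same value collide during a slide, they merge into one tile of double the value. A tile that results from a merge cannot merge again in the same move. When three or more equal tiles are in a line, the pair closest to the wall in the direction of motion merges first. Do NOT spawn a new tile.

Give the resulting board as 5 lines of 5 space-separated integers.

Slide down:
col 0: [2, 32, 0, 64, 8] -> [0, 2, 32, 64, 8]
col 1: [32, 64, 2, 8, 8] -> [0, 32, 64, 2, 16]
col 2: [0, 64, 4, 8, 2] -> [0, 64, 4, 8, 2]
col 3: [8, 2, 16, 0, 0] -> [0, 0, 8, 2, 16]
col 4: [0, 16, 0, 32, 64] -> [0, 0, 16, 32, 64]

Answer:  0  0  0  0  0
 2 32 64  0  0
32 64  4  8 16
64  2  8  2 32
 8 16  2 16 64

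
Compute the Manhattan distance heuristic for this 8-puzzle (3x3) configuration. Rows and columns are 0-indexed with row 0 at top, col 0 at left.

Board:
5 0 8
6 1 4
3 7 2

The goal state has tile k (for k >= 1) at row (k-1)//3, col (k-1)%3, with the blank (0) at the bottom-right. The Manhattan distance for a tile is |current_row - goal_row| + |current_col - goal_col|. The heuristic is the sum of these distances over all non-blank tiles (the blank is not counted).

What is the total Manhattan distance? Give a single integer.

Tile 5: (0,0)->(1,1) = 2
Tile 8: (0,2)->(2,1) = 3
Tile 6: (1,0)->(1,2) = 2
Tile 1: (1,1)->(0,0) = 2
Tile 4: (1,2)->(1,0) = 2
Tile 3: (2,0)->(0,2) = 4
Tile 7: (2,1)->(2,0) = 1
Tile 2: (2,2)->(0,1) = 3
Sum: 2 + 3 + 2 + 2 + 2 + 4 + 1 + 3 = 19

Answer: 19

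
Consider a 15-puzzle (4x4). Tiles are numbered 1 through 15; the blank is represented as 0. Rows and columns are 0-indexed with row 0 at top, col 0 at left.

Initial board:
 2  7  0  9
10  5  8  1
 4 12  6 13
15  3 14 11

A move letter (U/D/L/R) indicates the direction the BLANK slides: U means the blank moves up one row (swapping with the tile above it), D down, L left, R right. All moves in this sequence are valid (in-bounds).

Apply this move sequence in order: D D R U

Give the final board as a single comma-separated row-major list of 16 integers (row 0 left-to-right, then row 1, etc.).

After move 1 (D):
 2  7  8  9
10  5  0  1
 4 12  6 13
15  3 14 11

After move 2 (D):
 2  7  8  9
10  5  6  1
 4 12  0 13
15  3 14 11

After move 3 (R):
 2  7  8  9
10  5  6  1
 4 12 13  0
15  3 14 11

After move 4 (U):
 2  7  8  9
10  5  6  0
 4 12 13  1
15  3 14 11

Answer: 2, 7, 8, 9, 10, 5, 6, 0, 4, 12, 13, 1, 15, 3, 14, 11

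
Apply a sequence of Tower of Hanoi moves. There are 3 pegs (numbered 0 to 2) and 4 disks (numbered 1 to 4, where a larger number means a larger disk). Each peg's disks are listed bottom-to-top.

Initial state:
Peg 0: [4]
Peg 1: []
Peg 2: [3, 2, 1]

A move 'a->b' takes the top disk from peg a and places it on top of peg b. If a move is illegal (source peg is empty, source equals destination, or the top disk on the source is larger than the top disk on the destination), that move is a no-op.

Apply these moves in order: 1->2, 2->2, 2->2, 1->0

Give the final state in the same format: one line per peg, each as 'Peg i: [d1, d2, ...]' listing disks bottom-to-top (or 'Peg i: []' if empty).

After move 1 (1->2):
Peg 0: [4]
Peg 1: []
Peg 2: [3, 2, 1]

After move 2 (2->2):
Peg 0: [4]
Peg 1: []
Peg 2: [3, 2, 1]

After move 3 (2->2):
Peg 0: [4]
Peg 1: []
Peg 2: [3, 2, 1]

After move 4 (1->0):
Peg 0: [4]
Peg 1: []
Peg 2: [3, 2, 1]

Answer: Peg 0: [4]
Peg 1: []
Peg 2: [3, 2, 1]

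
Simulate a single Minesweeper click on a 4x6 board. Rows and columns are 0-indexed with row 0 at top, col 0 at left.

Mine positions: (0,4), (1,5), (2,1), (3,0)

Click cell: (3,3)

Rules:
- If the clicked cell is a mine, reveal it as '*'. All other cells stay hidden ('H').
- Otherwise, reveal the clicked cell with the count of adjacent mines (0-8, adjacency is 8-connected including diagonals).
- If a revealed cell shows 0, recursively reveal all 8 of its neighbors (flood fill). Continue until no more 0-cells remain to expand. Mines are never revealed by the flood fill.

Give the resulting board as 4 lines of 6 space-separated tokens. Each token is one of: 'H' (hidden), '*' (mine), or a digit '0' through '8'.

H H H H H H
H H 1 1 2 H
H H 1 0 1 1
H H 1 0 0 0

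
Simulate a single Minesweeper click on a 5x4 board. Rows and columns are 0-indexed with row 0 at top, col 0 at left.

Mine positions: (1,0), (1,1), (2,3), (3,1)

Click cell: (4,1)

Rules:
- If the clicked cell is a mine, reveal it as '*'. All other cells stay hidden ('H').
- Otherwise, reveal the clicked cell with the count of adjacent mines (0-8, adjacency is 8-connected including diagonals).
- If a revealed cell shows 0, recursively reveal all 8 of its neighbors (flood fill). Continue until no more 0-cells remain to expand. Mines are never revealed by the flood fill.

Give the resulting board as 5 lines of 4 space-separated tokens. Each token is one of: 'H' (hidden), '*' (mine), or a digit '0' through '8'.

H H H H
H H H H
H H H H
H H H H
H 1 H H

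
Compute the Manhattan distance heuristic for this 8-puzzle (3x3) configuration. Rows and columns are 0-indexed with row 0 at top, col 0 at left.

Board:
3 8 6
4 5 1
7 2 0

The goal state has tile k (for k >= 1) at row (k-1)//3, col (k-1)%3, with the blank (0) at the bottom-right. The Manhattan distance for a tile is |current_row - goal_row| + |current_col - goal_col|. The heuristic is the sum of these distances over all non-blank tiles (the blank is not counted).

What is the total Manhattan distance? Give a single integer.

Tile 3: at (0,0), goal (0,2), distance |0-0|+|0-2| = 2
Tile 8: at (0,1), goal (2,1), distance |0-2|+|1-1| = 2
Tile 6: at (0,2), goal (1,2), distance |0-1|+|2-2| = 1
Tile 4: at (1,0), goal (1,0), distance |1-1|+|0-0| = 0
Tile 5: at (1,1), goal (1,1), distance |1-1|+|1-1| = 0
Tile 1: at (1,2), goal (0,0), distance |1-0|+|2-0| = 3
Tile 7: at (2,0), goal (2,0), distance |2-2|+|0-0| = 0
Tile 2: at (2,1), goal (0,1), distance |2-0|+|1-1| = 2
Sum: 2 + 2 + 1 + 0 + 0 + 3 + 0 + 2 = 10

Answer: 10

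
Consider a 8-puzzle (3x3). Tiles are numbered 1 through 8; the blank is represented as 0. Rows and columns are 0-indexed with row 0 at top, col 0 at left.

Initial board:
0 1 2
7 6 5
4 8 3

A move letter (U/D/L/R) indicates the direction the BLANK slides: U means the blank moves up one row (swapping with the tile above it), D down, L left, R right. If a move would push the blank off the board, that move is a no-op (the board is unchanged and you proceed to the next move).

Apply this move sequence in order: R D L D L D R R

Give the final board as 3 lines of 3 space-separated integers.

Answer: 1 6 2
4 7 5
8 3 0

Derivation:
After move 1 (R):
1 0 2
7 6 5
4 8 3

After move 2 (D):
1 6 2
7 0 5
4 8 3

After move 3 (L):
1 6 2
0 7 5
4 8 3

After move 4 (D):
1 6 2
4 7 5
0 8 3

After move 5 (L):
1 6 2
4 7 5
0 8 3

After move 6 (D):
1 6 2
4 7 5
0 8 3

After move 7 (R):
1 6 2
4 7 5
8 0 3

After move 8 (R):
1 6 2
4 7 5
8 3 0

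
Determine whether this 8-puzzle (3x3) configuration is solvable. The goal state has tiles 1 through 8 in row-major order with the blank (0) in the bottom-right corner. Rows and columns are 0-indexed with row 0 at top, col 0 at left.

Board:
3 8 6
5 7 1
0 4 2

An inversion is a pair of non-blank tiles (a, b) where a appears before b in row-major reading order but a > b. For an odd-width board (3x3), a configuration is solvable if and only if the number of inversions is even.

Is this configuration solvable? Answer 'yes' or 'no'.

Answer: no

Derivation:
Inversions (pairs i<j in row-major order where tile[i] > tile[j] > 0): 19
19 is odd, so the puzzle is not solvable.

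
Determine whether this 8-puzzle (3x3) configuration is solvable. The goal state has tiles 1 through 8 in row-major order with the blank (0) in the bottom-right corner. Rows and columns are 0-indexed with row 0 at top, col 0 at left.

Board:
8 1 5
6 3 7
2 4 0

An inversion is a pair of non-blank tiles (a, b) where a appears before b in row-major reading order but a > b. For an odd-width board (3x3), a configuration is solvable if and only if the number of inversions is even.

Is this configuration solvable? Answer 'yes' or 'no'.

Inversions (pairs i<j in row-major order where tile[i] > tile[j] > 0): 16
16 is even, so the puzzle is solvable.

Answer: yes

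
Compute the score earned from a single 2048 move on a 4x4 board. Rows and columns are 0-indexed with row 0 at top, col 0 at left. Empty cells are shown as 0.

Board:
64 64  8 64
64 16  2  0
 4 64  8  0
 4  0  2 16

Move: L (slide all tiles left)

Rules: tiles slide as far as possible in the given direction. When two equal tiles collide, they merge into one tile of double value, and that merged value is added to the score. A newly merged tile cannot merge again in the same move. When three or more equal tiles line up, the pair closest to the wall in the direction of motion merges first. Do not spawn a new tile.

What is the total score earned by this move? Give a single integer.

Answer: 128

Derivation:
Slide left:
row 0: [64, 64, 8, 64] -> [128, 8, 64, 0]  score +128 (running 128)
row 1: [64, 16, 2, 0] -> [64, 16, 2, 0]  score +0 (running 128)
row 2: [4, 64, 8, 0] -> [4, 64, 8, 0]  score +0 (running 128)
row 3: [4, 0, 2, 16] -> [4, 2, 16, 0]  score +0 (running 128)
Board after move:
128   8  64   0
 64  16   2   0
  4  64   8   0
  4   2  16   0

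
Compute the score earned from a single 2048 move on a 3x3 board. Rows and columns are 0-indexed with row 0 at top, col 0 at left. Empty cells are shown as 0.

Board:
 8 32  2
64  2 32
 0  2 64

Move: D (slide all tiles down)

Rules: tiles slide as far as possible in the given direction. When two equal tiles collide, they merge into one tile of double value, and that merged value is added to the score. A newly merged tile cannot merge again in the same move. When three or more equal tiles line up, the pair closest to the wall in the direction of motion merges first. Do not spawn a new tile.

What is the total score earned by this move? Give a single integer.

Slide down:
col 0: [8, 64, 0] -> [0, 8, 64]  score +0 (running 0)
col 1: [32, 2, 2] -> [0, 32, 4]  score +4 (running 4)
col 2: [2, 32, 64] -> [2, 32, 64]  score +0 (running 4)
Board after move:
 0  0  2
 8 32 32
64  4 64

Answer: 4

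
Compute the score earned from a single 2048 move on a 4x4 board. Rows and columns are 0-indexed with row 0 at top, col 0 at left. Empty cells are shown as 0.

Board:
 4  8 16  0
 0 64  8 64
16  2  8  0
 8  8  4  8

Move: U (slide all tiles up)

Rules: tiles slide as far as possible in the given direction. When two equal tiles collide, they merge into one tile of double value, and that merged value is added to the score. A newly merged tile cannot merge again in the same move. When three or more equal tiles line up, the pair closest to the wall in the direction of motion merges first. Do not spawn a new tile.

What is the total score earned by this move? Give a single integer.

Slide up:
col 0: [4, 0, 16, 8] -> [4, 16, 8, 0]  score +0 (running 0)
col 1: [8, 64, 2, 8] -> [8, 64, 2, 8]  score +0 (running 0)
col 2: [16, 8, 8, 4] -> [16, 16, 4, 0]  score +16 (running 16)
col 3: [0, 64, 0, 8] -> [64, 8, 0, 0]  score +0 (running 16)
Board after move:
 4  8 16 64
16 64 16  8
 8  2  4  0
 0  8  0  0

Answer: 16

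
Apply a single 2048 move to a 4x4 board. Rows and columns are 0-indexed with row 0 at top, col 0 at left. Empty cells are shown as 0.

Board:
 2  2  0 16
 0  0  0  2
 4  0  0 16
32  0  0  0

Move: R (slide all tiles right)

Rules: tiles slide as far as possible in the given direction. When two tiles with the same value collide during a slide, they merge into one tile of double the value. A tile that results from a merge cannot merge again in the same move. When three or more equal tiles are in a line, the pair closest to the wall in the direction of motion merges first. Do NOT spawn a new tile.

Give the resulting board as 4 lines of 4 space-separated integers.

Answer:  0  0  4 16
 0  0  0  2
 0  0  4 16
 0  0  0 32

Derivation:
Slide right:
row 0: [2, 2, 0, 16] -> [0, 0, 4, 16]
row 1: [0, 0, 0, 2] -> [0, 0, 0, 2]
row 2: [4, 0, 0, 16] -> [0, 0, 4, 16]
row 3: [32, 0, 0, 0] -> [0, 0, 0, 32]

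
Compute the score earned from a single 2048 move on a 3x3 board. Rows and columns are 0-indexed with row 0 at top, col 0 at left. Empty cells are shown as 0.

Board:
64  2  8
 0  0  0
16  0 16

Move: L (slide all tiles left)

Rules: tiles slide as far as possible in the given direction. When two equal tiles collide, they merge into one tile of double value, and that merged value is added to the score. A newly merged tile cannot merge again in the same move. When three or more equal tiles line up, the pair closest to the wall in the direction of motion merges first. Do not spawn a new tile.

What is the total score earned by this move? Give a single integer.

Slide left:
row 0: [64, 2, 8] -> [64, 2, 8]  score +0 (running 0)
row 1: [0, 0, 0] -> [0, 0, 0]  score +0 (running 0)
row 2: [16, 0, 16] -> [32, 0, 0]  score +32 (running 32)
Board after move:
64  2  8
 0  0  0
32  0  0

Answer: 32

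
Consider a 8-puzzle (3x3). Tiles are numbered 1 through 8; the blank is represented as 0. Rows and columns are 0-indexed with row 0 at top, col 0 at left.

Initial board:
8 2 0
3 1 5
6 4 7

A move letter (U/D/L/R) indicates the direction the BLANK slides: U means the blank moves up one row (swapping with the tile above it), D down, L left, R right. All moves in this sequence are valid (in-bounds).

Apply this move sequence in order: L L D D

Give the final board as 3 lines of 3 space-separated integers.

Answer: 3 8 2
6 1 5
0 4 7

Derivation:
After move 1 (L):
8 0 2
3 1 5
6 4 7

After move 2 (L):
0 8 2
3 1 5
6 4 7

After move 3 (D):
3 8 2
0 1 5
6 4 7

After move 4 (D):
3 8 2
6 1 5
0 4 7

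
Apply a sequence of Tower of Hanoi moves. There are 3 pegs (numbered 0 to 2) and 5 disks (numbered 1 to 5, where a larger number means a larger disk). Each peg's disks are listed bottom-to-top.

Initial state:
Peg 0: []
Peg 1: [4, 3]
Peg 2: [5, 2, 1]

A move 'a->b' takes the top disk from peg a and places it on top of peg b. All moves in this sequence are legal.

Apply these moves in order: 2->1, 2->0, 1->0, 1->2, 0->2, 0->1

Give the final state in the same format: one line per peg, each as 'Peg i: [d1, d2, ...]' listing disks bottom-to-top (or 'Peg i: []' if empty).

After move 1 (2->1):
Peg 0: []
Peg 1: [4, 3, 1]
Peg 2: [5, 2]

After move 2 (2->0):
Peg 0: [2]
Peg 1: [4, 3, 1]
Peg 2: [5]

After move 3 (1->0):
Peg 0: [2, 1]
Peg 1: [4, 3]
Peg 2: [5]

After move 4 (1->2):
Peg 0: [2, 1]
Peg 1: [4]
Peg 2: [5, 3]

After move 5 (0->2):
Peg 0: [2]
Peg 1: [4]
Peg 2: [5, 3, 1]

After move 6 (0->1):
Peg 0: []
Peg 1: [4, 2]
Peg 2: [5, 3, 1]

Answer: Peg 0: []
Peg 1: [4, 2]
Peg 2: [5, 3, 1]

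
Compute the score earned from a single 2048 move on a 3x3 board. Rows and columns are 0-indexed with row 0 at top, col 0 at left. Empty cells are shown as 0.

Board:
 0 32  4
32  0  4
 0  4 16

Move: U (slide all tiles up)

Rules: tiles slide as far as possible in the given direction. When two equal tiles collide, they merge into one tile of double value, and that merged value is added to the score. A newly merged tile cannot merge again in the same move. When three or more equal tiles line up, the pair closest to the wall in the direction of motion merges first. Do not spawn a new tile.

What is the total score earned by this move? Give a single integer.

Slide up:
col 0: [0, 32, 0] -> [32, 0, 0]  score +0 (running 0)
col 1: [32, 0, 4] -> [32, 4, 0]  score +0 (running 0)
col 2: [4, 4, 16] -> [8, 16, 0]  score +8 (running 8)
Board after move:
32 32  8
 0  4 16
 0  0  0

Answer: 8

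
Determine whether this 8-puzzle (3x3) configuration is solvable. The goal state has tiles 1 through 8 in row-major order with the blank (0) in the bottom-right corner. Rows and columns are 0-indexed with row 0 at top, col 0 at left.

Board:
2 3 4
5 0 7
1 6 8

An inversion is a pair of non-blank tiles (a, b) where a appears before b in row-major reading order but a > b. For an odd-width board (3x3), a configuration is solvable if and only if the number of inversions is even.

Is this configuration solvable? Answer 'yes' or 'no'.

Answer: yes

Derivation:
Inversions (pairs i<j in row-major order where tile[i] > tile[j] > 0): 6
6 is even, so the puzzle is solvable.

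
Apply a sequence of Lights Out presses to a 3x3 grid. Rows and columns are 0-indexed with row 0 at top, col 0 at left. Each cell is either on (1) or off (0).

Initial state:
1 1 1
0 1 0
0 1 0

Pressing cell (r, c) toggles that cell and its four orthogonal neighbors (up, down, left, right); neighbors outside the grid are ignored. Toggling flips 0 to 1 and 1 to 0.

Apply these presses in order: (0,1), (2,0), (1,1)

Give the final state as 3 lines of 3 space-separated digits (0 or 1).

Answer: 0 1 0
0 1 1
1 1 0

Derivation:
After press 1 at (0,1):
0 0 0
0 0 0
0 1 0

After press 2 at (2,0):
0 0 0
1 0 0
1 0 0

After press 3 at (1,1):
0 1 0
0 1 1
1 1 0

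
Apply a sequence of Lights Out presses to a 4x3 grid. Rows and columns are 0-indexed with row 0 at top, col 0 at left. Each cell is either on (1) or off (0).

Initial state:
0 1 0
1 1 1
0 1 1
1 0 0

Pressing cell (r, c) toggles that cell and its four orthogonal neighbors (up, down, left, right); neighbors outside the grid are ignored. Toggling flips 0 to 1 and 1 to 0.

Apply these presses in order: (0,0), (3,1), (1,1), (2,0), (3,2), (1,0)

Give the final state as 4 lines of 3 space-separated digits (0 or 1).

Answer: 0 1 0
1 1 0
0 0 0
1 0 0

Derivation:
After press 1 at (0,0):
1 0 0
0 1 1
0 1 1
1 0 0

After press 2 at (3,1):
1 0 0
0 1 1
0 0 1
0 1 1

After press 3 at (1,1):
1 1 0
1 0 0
0 1 1
0 1 1

After press 4 at (2,0):
1 1 0
0 0 0
1 0 1
1 1 1

After press 5 at (3,2):
1 1 0
0 0 0
1 0 0
1 0 0

After press 6 at (1,0):
0 1 0
1 1 0
0 0 0
1 0 0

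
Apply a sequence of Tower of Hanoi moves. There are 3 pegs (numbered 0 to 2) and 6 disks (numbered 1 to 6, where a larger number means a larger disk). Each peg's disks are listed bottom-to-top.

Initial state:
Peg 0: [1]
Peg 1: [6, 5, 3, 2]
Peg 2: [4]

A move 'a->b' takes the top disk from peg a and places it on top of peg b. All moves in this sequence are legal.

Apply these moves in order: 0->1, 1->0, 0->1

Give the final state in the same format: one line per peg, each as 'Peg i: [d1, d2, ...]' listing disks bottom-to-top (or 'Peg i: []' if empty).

Answer: Peg 0: []
Peg 1: [6, 5, 3, 2, 1]
Peg 2: [4]

Derivation:
After move 1 (0->1):
Peg 0: []
Peg 1: [6, 5, 3, 2, 1]
Peg 2: [4]

After move 2 (1->0):
Peg 0: [1]
Peg 1: [6, 5, 3, 2]
Peg 2: [4]

After move 3 (0->1):
Peg 0: []
Peg 1: [6, 5, 3, 2, 1]
Peg 2: [4]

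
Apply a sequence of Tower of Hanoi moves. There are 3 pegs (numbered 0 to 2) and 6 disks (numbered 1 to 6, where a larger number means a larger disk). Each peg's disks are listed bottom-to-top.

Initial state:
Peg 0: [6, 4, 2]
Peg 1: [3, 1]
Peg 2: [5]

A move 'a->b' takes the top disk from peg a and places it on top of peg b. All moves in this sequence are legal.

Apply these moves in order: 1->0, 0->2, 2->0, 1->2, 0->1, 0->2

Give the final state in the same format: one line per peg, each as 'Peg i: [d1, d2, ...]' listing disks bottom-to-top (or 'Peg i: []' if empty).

Answer: Peg 0: [6, 4]
Peg 1: [1]
Peg 2: [5, 3, 2]

Derivation:
After move 1 (1->0):
Peg 0: [6, 4, 2, 1]
Peg 1: [3]
Peg 2: [5]

After move 2 (0->2):
Peg 0: [6, 4, 2]
Peg 1: [3]
Peg 2: [5, 1]

After move 3 (2->0):
Peg 0: [6, 4, 2, 1]
Peg 1: [3]
Peg 2: [5]

After move 4 (1->2):
Peg 0: [6, 4, 2, 1]
Peg 1: []
Peg 2: [5, 3]

After move 5 (0->1):
Peg 0: [6, 4, 2]
Peg 1: [1]
Peg 2: [5, 3]

After move 6 (0->2):
Peg 0: [6, 4]
Peg 1: [1]
Peg 2: [5, 3, 2]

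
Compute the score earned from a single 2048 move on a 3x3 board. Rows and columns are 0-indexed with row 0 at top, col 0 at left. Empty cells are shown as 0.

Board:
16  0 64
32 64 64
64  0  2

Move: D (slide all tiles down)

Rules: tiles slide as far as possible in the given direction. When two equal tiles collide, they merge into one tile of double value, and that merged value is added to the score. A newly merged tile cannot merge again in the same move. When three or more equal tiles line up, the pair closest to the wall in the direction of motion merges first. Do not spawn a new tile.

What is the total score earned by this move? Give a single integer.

Slide down:
col 0: [16, 32, 64] -> [16, 32, 64]  score +0 (running 0)
col 1: [0, 64, 0] -> [0, 0, 64]  score +0 (running 0)
col 2: [64, 64, 2] -> [0, 128, 2]  score +128 (running 128)
Board after move:
 16   0   0
 32   0 128
 64  64   2

Answer: 128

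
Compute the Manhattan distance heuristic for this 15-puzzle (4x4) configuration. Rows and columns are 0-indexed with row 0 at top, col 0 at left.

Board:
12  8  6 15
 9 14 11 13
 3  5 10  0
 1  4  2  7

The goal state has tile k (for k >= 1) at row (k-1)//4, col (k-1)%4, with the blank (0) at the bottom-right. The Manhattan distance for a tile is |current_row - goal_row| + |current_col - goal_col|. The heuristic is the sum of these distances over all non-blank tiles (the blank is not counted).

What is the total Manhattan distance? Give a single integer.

Tile 12: at (0,0), goal (2,3), distance |0-2|+|0-3| = 5
Tile 8: at (0,1), goal (1,3), distance |0-1|+|1-3| = 3
Tile 6: at (0,2), goal (1,1), distance |0-1|+|2-1| = 2
Tile 15: at (0,3), goal (3,2), distance |0-3|+|3-2| = 4
Tile 9: at (1,0), goal (2,0), distance |1-2|+|0-0| = 1
Tile 14: at (1,1), goal (3,1), distance |1-3|+|1-1| = 2
Tile 11: at (1,2), goal (2,2), distance |1-2|+|2-2| = 1
Tile 13: at (1,3), goal (3,0), distance |1-3|+|3-0| = 5
Tile 3: at (2,0), goal (0,2), distance |2-0|+|0-2| = 4
Tile 5: at (2,1), goal (1,0), distance |2-1|+|1-0| = 2
Tile 10: at (2,2), goal (2,1), distance |2-2|+|2-1| = 1
Tile 1: at (3,0), goal (0,0), distance |3-0|+|0-0| = 3
Tile 4: at (3,1), goal (0,3), distance |3-0|+|1-3| = 5
Tile 2: at (3,2), goal (0,1), distance |3-0|+|2-1| = 4
Tile 7: at (3,3), goal (1,2), distance |3-1|+|3-2| = 3
Sum: 5 + 3 + 2 + 4 + 1 + 2 + 1 + 5 + 4 + 2 + 1 + 3 + 5 + 4 + 3 = 45

Answer: 45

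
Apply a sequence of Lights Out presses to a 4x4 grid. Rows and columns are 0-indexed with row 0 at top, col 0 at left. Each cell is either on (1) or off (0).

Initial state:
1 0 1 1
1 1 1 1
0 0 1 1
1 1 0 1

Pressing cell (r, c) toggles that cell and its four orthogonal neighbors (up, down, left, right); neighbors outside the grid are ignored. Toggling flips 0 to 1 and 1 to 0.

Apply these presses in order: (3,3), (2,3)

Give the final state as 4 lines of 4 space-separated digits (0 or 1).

Answer: 1 0 1 1
1 1 1 0
0 0 0 1
1 1 1 1

Derivation:
After press 1 at (3,3):
1 0 1 1
1 1 1 1
0 0 1 0
1 1 1 0

After press 2 at (2,3):
1 0 1 1
1 1 1 0
0 0 0 1
1 1 1 1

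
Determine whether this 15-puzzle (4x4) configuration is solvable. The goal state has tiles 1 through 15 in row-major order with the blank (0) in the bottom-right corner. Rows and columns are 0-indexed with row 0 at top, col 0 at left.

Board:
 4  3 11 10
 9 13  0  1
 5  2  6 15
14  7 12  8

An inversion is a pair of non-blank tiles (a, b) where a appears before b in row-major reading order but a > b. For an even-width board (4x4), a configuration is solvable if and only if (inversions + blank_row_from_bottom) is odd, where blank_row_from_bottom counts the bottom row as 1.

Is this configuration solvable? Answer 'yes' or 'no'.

Answer: yes

Derivation:
Inversions: 42
Blank is in row 1 (0-indexed from top), which is row 3 counting from the bottom (bottom = 1).
42 + 3 = 45, which is odd, so the puzzle is solvable.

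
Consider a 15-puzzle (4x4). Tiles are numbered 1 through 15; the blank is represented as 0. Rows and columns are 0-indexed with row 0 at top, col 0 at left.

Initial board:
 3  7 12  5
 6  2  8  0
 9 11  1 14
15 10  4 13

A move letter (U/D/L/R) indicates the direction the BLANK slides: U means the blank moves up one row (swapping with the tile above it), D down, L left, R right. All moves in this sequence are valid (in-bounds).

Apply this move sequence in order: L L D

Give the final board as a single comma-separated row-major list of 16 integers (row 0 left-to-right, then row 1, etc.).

After move 1 (L):
 3  7 12  5
 6  2  0  8
 9 11  1 14
15 10  4 13

After move 2 (L):
 3  7 12  5
 6  0  2  8
 9 11  1 14
15 10  4 13

After move 3 (D):
 3  7 12  5
 6 11  2  8
 9  0  1 14
15 10  4 13

Answer: 3, 7, 12, 5, 6, 11, 2, 8, 9, 0, 1, 14, 15, 10, 4, 13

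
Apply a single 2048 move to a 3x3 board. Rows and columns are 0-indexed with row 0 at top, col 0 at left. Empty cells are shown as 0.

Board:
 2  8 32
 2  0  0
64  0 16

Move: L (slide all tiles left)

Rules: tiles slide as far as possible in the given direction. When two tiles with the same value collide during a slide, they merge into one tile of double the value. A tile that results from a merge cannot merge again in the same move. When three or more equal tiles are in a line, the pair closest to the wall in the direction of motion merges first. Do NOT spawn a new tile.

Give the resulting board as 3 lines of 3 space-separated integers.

Answer:  2  8 32
 2  0  0
64 16  0

Derivation:
Slide left:
row 0: [2, 8, 32] -> [2, 8, 32]
row 1: [2, 0, 0] -> [2, 0, 0]
row 2: [64, 0, 16] -> [64, 16, 0]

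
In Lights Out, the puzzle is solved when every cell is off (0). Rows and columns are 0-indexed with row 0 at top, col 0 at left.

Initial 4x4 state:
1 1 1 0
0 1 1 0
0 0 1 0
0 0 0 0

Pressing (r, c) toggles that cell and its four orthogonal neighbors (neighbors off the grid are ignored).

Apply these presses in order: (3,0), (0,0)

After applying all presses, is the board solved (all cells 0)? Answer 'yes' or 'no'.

After press 1 at (3,0):
1 1 1 0
0 1 1 0
1 0 1 0
1 1 0 0

After press 2 at (0,0):
0 0 1 0
1 1 1 0
1 0 1 0
1 1 0 0

Lights still on: 8

Answer: no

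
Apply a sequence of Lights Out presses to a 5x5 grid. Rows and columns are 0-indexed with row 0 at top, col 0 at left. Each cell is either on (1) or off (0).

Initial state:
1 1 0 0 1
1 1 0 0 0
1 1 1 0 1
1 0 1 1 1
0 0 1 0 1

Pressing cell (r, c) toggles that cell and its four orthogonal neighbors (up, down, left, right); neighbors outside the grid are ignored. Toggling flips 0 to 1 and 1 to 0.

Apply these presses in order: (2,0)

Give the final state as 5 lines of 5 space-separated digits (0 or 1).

Answer: 1 1 0 0 1
0 1 0 0 0
0 0 1 0 1
0 0 1 1 1
0 0 1 0 1

Derivation:
After press 1 at (2,0):
1 1 0 0 1
0 1 0 0 0
0 0 1 0 1
0 0 1 1 1
0 0 1 0 1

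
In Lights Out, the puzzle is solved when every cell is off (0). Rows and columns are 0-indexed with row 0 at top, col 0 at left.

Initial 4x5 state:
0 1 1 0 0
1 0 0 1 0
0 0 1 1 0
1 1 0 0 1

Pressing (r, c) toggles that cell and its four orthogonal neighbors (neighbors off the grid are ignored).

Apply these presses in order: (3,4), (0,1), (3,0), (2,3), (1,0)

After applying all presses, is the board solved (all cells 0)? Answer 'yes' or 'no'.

After press 1 at (3,4):
0 1 1 0 0
1 0 0 1 0
0 0 1 1 1
1 1 0 1 0

After press 2 at (0,1):
1 0 0 0 0
1 1 0 1 0
0 0 1 1 1
1 1 0 1 0

After press 3 at (3,0):
1 0 0 0 0
1 1 0 1 0
1 0 1 1 1
0 0 0 1 0

After press 4 at (2,3):
1 0 0 0 0
1 1 0 0 0
1 0 0 0 0
0 0 0 0 0

After press 5 at (1,0):
0 0 0 0 0
0 0 0 0 0
0 0 0 0 0
0 0 0 0 0

Lights still on: 0

Answer: yes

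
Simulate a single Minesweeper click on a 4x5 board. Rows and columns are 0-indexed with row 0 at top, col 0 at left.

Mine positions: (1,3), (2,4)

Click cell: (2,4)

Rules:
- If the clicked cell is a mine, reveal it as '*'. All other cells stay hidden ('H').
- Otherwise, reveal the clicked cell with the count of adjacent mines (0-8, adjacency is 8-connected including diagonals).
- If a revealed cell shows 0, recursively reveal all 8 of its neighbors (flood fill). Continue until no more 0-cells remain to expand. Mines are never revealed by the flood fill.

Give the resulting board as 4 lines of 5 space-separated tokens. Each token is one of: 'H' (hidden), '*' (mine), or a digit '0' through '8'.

H H H H H
H H H H H
H H H H *
H H H H H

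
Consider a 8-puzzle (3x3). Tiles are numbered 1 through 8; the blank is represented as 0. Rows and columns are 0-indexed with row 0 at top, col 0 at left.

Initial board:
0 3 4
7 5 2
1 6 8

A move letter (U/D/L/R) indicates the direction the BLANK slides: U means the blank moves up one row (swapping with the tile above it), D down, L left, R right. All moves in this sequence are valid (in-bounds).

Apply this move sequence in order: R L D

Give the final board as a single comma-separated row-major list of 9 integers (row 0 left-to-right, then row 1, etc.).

After move 1 (R):
3 0 4
7 5 2
1 6 8

After move 2 (L):
0 3 4
7 5 2
1 6 8

After move 3 (D):
7 3 4
0 5 2
1 6 8

Answer: 7, 3, 4, 0, 5, 2, 1, 6, 8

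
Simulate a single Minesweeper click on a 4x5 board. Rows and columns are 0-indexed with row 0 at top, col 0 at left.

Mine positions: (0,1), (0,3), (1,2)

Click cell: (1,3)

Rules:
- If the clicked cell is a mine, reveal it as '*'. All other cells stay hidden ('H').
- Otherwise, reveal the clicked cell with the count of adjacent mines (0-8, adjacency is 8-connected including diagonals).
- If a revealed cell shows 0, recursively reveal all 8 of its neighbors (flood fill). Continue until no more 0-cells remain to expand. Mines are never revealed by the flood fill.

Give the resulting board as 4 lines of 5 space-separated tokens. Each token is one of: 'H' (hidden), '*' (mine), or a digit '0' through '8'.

H H H H H
H H H 2 H
H H H H H
H H H H H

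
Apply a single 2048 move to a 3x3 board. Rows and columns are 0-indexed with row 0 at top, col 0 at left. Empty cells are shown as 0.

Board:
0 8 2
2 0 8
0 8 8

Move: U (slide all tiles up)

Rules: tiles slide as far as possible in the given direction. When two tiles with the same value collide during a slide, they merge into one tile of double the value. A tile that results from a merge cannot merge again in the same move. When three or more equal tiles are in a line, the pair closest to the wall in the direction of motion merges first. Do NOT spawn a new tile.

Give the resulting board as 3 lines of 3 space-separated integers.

Slide up:
col 0: [0, 2, 0] -> [2, 0, 0]
col 1: [8, 0, 8] -> [16, 0, 0]
col 2: [2, 8, 8] -> [2, 16, 0]

Answer:  2 16  2
 0  0 16
 0  0  0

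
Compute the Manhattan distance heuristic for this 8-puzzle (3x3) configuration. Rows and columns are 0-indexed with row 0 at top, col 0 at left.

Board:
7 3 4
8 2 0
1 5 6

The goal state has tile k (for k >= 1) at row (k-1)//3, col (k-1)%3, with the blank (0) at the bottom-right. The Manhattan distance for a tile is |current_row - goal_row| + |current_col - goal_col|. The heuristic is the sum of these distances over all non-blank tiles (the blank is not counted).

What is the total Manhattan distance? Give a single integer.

Answer: 13

Derivation:
Tile 7: (0,0)->(2,0) = 2
Tile 3: (0,1)->(0,2) = 1
Tile 4: (0,2)->(1,0) = 3
Tile 8: (1,0)->(2,1) = 2
Tile 2: (1,1)->(0,1) = 1
Tile 1: (2,0)->(0,0) = 2
Tile 5: (2,1)->(1,1) = 1
Tile 6: (2,2)->(1,2) = 1
Sum: 2 + 1 + 3 + 2 + 1 + 2 + 1 + 1 = 13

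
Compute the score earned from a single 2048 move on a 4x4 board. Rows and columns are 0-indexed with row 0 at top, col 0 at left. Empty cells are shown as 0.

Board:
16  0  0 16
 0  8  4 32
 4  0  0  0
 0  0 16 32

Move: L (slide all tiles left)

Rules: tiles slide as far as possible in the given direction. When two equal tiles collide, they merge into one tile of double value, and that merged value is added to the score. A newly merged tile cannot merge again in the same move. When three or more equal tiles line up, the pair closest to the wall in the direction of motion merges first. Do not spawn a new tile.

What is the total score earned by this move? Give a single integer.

Slide left:
row 0: [16, 0, 0, 16] -> [32, 0, 0, 0]  score +32 (running 32)
row 1: [0, 8, 4, 32] -> [8, 4, 32, 0]  score +0 (running 32)
row 2: [4, 0, 0, 0] -> [4, 0, 0, 0]  score +0 (running 32)
row 3: [0, 0, 16, 32] -> [16, 32, 0, 0]  score +0 (running 32)
Board after move:
32  0  0  0
 8  4 32  0
 4  0  0  0
16 32  0  0

Answer: 32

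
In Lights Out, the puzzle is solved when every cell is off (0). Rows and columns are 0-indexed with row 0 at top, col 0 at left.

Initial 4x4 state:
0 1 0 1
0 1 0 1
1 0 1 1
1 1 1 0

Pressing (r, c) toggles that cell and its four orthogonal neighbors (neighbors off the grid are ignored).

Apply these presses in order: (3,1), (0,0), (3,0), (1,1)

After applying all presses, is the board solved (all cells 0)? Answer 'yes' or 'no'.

After press 1 at (3,1):
0 1 0 1
0 1 0 1
1 1 1 1
0 0 0 0

After press 2 at (0,0):
1 0 0 1
1 1 0 1
1 1 1 1
0 0 0 0

After press 3 at (3,0):
1 0 0 1
1 1 0 1
0 1 1 1
1 1 0 0

After press 4 at (1,1):
1 1 0 1
0 0 1 1
0 0 1 1
1 1 0 0

Lights still on: 9

Answer: no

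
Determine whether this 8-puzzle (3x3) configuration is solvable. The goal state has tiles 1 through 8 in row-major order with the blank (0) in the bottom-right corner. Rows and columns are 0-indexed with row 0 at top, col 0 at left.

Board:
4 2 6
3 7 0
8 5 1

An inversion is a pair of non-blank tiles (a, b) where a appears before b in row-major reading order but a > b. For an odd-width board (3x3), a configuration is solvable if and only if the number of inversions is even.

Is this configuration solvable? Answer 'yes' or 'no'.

Answer: no

Derivation:
Inversions (pairs i<j in row-major order where tile[i] > tile[j] > 0): 13
13 is odd, so the puzzle is not solvable.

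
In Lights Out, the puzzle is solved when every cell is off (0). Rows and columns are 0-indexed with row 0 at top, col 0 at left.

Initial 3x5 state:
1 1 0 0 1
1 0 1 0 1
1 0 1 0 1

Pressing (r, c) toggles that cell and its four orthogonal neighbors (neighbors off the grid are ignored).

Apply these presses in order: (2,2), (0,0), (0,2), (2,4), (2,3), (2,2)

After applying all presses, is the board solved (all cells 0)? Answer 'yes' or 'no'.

After press 1 at (2,2):
1 1 0 0 1
1 0 0 0 1
1 1 0 1 1

After press 2 at (0,0):
0 0 0 0 1
0 0 0 0 1
1 1 0 1 1

After press 3 at (0,2):
0 1 1 1 1
0 0 1 0 1
1 1 0 1 1

After press 4 at (2,4):
0 1 1 1 1
0 0 1 0 0
1 1 0 0 0

After press 5 at (2,3):
0 1 1 1 1
0 0 1 1 0
1 1 1 1 1

After press 6 at (2,2):
0 1 1 1 1
0 0 0 1 0
1 0 0 0 1

Lights still on: 7

Answer: no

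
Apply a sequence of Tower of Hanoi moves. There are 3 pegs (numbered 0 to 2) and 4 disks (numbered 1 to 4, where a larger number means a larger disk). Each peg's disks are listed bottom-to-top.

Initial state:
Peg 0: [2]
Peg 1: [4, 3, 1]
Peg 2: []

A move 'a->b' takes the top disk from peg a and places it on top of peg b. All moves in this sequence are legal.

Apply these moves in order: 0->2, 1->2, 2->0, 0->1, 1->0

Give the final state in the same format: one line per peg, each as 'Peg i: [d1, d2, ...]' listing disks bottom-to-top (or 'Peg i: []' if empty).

Answer: Peg 0: [1]
Peg 1: [4, 3]
Peg 2: [2]

Derivation:
After move 1 (0->2):
Peg 0: []
Peg 1: [4, 3, 1]
Peg 2: [2]

After move 2 (1->2):
Peg 0: []
Peg 1: [4, 3]
Peg 2: [2, 1]

After move 3 (2->0):
Peg 0: [1]
Peg 1: [4, 3]
Peg 2: [2]

After move 4 (0->1):
Peg 0: []
Peg 1: [4, 3, 1]
Peg 2: [2]

After move 5 (1->0):
Peg 0: [1]
Peg 1: [4, 3]
Peg 2: [2]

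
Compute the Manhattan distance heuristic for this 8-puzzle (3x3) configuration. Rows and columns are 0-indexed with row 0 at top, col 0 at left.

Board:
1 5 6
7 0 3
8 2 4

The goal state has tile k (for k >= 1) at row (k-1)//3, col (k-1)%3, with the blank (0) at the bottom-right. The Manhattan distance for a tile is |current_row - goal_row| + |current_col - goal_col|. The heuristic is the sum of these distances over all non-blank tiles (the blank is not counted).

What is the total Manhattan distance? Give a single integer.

Tile 1: (0,0)->(0,0) = 0
Tile 5: (0,1)->(1,1) = 1
Tile 6: (0,2)->(1,2) = 1
Tile 7: (1,0)->(2,0) = 1
Tile 3: (1,2)->(0,2) = 1
Tile 8: (2,0)->(2,1) = 1
Tile 2: (2,1)->(0,1) = 2
Tile 4: (2,2)->(1,0) = 3
Sum: 0 + 1 + 1 + 1 + 1 + 1 + 2 + 3 = 10

Answer: 10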